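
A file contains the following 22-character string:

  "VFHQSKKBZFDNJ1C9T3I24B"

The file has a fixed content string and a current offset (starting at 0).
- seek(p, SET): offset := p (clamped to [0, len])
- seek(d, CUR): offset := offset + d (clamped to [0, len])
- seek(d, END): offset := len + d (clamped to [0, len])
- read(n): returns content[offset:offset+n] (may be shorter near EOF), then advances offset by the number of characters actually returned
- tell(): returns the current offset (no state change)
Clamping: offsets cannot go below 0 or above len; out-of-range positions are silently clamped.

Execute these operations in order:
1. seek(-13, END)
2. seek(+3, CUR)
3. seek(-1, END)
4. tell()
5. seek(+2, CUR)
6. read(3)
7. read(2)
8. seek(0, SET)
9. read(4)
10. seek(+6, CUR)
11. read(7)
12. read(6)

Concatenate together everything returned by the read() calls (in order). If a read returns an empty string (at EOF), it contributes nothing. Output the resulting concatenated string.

Answer: VFHQDNJ1C9T3I24B

Derivation:
After 1 (seek(-13, END)): offset=9
After 2 (seek(+3, CUR)): offset=12
After 3 (seek(-1, END)): offset=21
After 4 (tell()): offset=21
After 5 (seek(+2, CUR)): offset=22
After 6 (read(3)): returned '', offset=22
After 7 (read(2)): returned '', offset=22
After 8 (seek(0, SET)): offset=0
After 9 (read(4)): returned 'VFHQ', offset=4
After 10 (seek(+6, CUR)): offset=10
After 11 (read(7)): returned 'DNJ1C9T', offset=17
After 12 (read(6)): returned '3I24B', offset=22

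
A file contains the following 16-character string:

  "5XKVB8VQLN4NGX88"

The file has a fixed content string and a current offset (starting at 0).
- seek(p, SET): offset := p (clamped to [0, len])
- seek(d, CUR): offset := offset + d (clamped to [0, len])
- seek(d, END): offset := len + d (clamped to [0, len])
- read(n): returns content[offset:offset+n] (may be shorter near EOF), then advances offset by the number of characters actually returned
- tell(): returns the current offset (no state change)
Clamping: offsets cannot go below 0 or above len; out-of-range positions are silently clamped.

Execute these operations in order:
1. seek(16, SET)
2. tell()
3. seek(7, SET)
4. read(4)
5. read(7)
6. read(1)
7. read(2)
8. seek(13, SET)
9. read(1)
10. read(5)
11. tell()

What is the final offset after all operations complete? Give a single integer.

After 1 (seek(16, SET)): offset=16
After 2 (tell()): offset=16
After 3 (seek(7, SET)): offset=7
After 4 (read(4)): returned 'QLN4', offset=11
After 5 (read(7)): returned 'NGX88', offset=16
After 6 (read(1)): returned '', offset=16
After 7 (read(2)): returned '', offset=16
After 8 (seek(13, SET)): offset=13
After 9 (read(1)): returned 'X', offset=14
After 10 (read(5)): returned '88', offset=16
After 11 (tell()): offset=16

Answer: 16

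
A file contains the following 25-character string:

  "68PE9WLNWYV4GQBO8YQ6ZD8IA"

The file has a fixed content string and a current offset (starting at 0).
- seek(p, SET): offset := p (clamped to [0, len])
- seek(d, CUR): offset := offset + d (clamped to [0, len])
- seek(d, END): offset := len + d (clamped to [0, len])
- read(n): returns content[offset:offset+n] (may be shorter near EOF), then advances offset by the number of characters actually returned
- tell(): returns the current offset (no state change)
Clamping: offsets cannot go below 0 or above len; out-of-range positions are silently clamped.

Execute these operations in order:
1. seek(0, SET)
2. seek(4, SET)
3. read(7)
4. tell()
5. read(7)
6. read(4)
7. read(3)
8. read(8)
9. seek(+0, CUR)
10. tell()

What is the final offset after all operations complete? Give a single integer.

After 1 (seek(0, SET)): offset=0
After 2 (seek(4, SET)): offset=4
After 3 (read(7)): returned '9WLNWYV', offset=11
After 4 (tell()): offset=11
After 5 (read(7)): returned '4GQBO8Y', offset=18
After 6 (read(4)): returned 'Q6ZD', offset=22
After 7 (read(3)): returned '8IA', offset=25
After 8 (read(8)): returned '', offset=25
After 9 (seek(+0, CUR)): offset=25
After 10 (tell()): offset=25

Answer: 25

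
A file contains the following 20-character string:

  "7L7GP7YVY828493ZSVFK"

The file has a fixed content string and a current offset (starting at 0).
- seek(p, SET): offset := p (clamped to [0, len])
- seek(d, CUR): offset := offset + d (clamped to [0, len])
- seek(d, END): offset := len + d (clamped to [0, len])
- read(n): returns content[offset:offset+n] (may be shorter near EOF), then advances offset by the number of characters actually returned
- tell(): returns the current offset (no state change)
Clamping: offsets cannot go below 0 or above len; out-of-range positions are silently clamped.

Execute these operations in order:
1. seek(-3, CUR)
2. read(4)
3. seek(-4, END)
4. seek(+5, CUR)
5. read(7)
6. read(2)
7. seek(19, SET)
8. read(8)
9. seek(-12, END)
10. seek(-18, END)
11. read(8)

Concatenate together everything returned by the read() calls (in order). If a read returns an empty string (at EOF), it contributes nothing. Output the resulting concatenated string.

Answer: 7L7GK7GP7YVY8

Derivation:
After 1 (seek(-3, CUR)): offset=0
After 2 (read(4)): returned '7L7G', offset=4
After 3 (seek(-4, END)): offset=16
After 4 (seek(+5, CUR)): offset=20
After 5 (read(7)): returned '', offset=20
After 6 (read(2)): returned '', offset=20
After 7 (seek(19, SET)): offset=19
After 8 (read(8)): returned 'K', offset=20
After 9 (seek(-12, END)): offset=8
After 10 (seek(-18, END)): offset=2
After 11 (read(8)): returned '7GP7YVY8', offset=10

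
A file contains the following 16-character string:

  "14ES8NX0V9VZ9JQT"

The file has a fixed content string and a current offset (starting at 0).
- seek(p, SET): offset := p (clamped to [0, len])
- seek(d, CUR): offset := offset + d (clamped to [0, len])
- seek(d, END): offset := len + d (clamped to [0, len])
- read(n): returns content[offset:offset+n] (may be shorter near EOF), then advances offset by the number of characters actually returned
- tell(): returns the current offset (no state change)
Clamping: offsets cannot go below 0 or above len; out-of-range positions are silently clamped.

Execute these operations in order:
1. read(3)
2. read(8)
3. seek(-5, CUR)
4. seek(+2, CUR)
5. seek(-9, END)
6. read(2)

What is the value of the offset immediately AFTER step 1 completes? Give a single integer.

After 1 (read(3)): returned '14E', offset=3

Answer: 3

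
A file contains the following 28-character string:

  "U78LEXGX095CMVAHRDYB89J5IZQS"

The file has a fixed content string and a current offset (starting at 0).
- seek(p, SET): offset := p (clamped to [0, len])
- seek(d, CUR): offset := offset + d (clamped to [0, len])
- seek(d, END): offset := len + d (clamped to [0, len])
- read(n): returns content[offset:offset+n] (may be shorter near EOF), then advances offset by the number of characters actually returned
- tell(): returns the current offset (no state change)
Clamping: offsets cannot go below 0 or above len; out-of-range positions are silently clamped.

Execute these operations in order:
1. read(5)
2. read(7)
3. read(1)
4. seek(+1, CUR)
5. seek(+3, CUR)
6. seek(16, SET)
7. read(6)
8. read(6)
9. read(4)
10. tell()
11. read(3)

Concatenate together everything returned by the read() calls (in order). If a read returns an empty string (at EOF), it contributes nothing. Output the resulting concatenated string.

After 1 (read(5)): returned 'U78LE', offset=5
After 2 (read(7)): returned 'XGX095C', offset=12
After 3 (read(1)): returned 'M', offset=13
After 4 (seek(+1, CUR)): offset=14
After 5 (seek(+3, CUR)): offset=17
After 6 (seek(16, SET)): offset=16
After 7 (read(6)): returned 'RDYB89', offset=22
After 8 (read(6)): returned 'J5IZQS', offset=28
After 9 (read(4)): returned '', offset=28
After 10 (tell()): offset=28
After 11 (read(3)): returned '', offset=28

Answer: U78LEXGX095CMRDYB89J5IZQS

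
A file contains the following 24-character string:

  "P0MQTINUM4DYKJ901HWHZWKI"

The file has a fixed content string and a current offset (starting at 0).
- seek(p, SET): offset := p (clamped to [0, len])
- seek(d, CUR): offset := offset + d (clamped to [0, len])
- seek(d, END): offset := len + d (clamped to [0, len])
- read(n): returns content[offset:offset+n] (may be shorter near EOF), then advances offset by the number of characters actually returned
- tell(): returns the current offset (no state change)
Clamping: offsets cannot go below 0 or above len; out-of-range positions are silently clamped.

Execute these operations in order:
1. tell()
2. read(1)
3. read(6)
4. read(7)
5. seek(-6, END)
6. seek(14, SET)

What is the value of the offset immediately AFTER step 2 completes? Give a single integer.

After 1 (tell()): offset=0
After 2 (read(1)): returned 'P', offset=1

Answer: 1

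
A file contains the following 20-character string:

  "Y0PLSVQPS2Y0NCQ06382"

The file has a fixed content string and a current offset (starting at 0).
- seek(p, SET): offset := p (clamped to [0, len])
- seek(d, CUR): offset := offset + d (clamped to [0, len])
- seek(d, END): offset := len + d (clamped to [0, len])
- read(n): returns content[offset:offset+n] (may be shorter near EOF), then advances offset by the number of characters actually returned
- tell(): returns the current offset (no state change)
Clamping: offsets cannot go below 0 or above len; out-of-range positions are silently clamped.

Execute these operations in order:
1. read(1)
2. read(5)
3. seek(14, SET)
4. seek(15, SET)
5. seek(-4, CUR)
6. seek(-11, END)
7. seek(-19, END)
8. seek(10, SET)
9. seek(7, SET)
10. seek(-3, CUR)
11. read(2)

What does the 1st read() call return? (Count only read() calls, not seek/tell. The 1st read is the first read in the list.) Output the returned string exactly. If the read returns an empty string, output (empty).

After 1 (read(1)): returned 'Y', offset=1
After 2 (read(5)): returned '0PLSV', offset=6
After 3 (seek(14, SET)): offset=14
After 4 (seek(15, SET)): offset=15
After 5 (seek(-4, CUR)): offset=11
After 6 (seek(-11, END)): offset=9
After 7 (seek(-19, END)): offset=1
After 8 (seek(10, SET)): offset=10
After 9 (seek(7, SET)): offset=7
After 10 (seek(-3, CUR)): offset=4
After 11 (read(2)): returned 'SV', offset=6

Answer: Y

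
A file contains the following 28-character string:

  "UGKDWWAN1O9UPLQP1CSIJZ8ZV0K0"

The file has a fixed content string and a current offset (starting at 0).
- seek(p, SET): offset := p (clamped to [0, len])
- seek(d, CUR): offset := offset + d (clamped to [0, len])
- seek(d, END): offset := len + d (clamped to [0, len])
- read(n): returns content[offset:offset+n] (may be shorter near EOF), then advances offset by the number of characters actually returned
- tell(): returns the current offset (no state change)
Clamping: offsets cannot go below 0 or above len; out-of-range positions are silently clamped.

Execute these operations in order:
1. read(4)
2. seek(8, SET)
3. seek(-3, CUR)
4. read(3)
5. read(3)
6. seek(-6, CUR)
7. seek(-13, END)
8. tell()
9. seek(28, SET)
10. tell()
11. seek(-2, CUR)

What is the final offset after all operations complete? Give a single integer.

Answer: 26

Derivation:
After 1 (read(4)): returned 'UGKD', offset=4
After 2 (seek(8, SET)): offset=8
After 3 (seek(-3, CUR)): offset=5
After 4 (read(3)): returned 'WAN', offset=8
After 5 (read(3)): returned '1O9', offset=11
After 6 (seek(-6, CUR)): offset=5
After 7 (seek(-13, END)): offset=15
After 8 (tell()): offset=15
After 9 (seek(28, SET)): offset=28
After 10 (tell()): offset=28
After 11 (seek(-2, CUR)): offset=26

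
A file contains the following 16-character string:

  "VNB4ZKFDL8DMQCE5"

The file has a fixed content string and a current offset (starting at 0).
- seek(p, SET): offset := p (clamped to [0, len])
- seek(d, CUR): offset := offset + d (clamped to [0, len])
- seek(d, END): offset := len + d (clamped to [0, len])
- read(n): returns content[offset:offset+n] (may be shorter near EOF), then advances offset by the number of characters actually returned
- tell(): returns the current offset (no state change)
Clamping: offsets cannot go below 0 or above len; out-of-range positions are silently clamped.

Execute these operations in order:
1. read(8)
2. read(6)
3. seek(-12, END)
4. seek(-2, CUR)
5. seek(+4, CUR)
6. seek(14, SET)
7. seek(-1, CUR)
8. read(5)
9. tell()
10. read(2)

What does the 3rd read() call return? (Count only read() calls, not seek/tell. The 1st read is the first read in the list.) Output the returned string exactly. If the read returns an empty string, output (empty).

After 1 (read(8)): returned 'VNB4ZKFD', offset=8
After 2 (read(6)): returned 'L8DMQC', offset=14
After 3 (seek(-12, END)): offset=4
After 4 (seek(-2, CUR)): offset=2
After 5 (seek(+4, CUR)): offset=6
After 6 (seek(14, SET)): offset=14
After 7 (seek(-1, CUR)): offset=13
After 8 (read(5)): returned 'CE5', offset=16
After 9 (tell()): offset=16
After 10 (read(2)): returned '', offset=16

Answer: CE5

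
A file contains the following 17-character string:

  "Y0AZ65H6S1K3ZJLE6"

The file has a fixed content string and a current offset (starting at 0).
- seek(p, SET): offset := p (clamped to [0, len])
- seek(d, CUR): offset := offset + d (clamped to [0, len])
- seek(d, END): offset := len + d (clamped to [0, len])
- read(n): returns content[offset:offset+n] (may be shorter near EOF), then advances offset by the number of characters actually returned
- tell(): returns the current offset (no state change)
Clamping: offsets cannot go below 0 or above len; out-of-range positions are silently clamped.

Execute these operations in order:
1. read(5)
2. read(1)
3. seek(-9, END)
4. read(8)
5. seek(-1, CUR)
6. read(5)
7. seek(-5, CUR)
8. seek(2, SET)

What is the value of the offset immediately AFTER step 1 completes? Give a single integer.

Answer: 5

Derivation:
After 1 (read(5)): returned 'Y0AZ6', offset=5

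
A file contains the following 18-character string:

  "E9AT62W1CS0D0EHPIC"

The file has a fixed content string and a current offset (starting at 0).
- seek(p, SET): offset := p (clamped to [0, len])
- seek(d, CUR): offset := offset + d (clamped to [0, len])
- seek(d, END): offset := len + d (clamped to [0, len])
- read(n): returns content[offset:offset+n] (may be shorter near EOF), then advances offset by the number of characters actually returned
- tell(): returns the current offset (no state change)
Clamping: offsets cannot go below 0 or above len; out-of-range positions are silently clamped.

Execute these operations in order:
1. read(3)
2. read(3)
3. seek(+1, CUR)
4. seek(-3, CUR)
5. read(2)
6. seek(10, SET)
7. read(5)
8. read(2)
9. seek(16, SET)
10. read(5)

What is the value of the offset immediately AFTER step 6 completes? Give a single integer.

Answer: 10

Derivation:
After 1 (read(3)): returned 'E9A', offset=3
After 2 (read(3)): returned 'T62', offset=6
After 3 (seek(+1, CUR)): offset=7
After 4 (seek(-3, CUR)): offset=4
After 5 (read(2)): returned '62', offset=6
After 6 (seek(10, SET)): offset=10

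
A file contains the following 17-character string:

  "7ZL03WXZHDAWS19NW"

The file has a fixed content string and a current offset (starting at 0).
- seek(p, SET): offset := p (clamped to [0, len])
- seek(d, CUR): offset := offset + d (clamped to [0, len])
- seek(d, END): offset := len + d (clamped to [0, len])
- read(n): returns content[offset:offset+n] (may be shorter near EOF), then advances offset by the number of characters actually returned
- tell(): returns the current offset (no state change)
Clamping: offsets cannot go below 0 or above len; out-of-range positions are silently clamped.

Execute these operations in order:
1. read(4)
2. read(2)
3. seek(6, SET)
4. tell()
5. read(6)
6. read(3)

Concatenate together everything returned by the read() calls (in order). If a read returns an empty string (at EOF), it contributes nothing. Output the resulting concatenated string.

After 1 (read(4)): returned '7ZL0', offset=4
After 2 (read(2)): returned '3W', offset=6
After 3 (seek(6, SET)): offset=6
After 4 (tell()): offset=6
After 5 (read(6)): returned 'XZHDAW', offset=12
After 6 (read(3)): returned 'S19', offset=15

Answer: 7ZL03WXZHDAWS19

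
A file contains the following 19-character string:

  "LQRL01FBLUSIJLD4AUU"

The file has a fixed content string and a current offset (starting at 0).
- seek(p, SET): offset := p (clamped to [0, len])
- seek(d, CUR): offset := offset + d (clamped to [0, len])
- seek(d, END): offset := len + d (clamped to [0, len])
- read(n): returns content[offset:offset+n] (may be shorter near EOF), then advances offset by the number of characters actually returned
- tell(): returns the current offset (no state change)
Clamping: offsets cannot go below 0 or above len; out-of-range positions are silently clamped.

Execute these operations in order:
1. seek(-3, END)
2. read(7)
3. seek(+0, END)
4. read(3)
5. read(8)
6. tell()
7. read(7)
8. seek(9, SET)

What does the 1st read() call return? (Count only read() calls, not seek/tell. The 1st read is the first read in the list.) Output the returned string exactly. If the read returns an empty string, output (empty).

Answer: AUU

Derivation:
After 1 (seek(-3, END)): offset=16
After 2 (read(7)): returned 'AUU', offset=19
After 3 (seek(+0, END)): offset=19
After 4 (read(3)): returned '', offset=19
After 5 (read(8)): returned '', offset=19
After 6 (tell()): offset=19
After 7 (read(7)): returned '', offset=19
After 8 (seek(9, SET)): offset=9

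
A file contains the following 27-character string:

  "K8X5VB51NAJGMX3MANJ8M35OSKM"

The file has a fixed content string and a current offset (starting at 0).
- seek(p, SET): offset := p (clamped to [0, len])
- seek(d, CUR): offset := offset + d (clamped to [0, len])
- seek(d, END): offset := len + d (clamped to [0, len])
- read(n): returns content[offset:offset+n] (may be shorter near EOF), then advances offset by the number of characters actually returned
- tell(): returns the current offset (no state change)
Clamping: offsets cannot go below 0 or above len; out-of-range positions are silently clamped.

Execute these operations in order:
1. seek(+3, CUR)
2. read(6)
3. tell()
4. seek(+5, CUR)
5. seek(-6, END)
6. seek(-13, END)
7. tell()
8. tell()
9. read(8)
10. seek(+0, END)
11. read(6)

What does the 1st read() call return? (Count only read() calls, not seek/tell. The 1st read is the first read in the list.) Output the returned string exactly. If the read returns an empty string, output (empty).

Answer: 5VB51N

Derivation:
After 1 (seek(+3, CUR)): offset=3
After 2 (read(6)): returned '5VB51N', offset=9
After 3 (tell()): offset=9
After 4 (seek(+5, CUR)): offset=14
After 5 (seek(-6, END)): offset=21
After 6 (seek(-13, END)): offset=14
After 7 (tell()): offset=14
After 8 (tell()): offset=14
After 9 (read(8)): returned '3MANJ8M3', offset=22
After 10 (seek(+0, END)): offset=27
After 11 (read(6)): returned '', offset=27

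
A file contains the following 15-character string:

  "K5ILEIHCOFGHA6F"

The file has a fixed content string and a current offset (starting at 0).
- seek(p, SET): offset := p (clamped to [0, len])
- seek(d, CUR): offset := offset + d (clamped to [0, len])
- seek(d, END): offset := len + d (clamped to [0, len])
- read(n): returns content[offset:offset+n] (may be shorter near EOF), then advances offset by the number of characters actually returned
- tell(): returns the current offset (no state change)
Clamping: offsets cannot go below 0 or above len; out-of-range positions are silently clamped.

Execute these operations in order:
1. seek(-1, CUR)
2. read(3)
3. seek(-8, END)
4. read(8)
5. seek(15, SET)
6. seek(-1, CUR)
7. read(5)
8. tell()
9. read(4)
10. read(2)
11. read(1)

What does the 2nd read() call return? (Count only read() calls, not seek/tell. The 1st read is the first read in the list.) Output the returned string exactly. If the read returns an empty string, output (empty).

Answer: COFGHA6F

Derivation:
After 1 (seek(-1, CUR)): offset=0
After 2 (read(3)): returned 'K5I', offset=3
After 3 (seek(-8, END)): offset=7
After 4 (read(8)): returned 'COFGHA6F', offset=15
After 5 (seek(15, SET)): offset=15
After 6 (seek(-1, CUR)): offset=14
After 7 (read(5)): returned 'F', offset=15
After 8 (tell()): offset=15
After 9 (read(4)): returned '', offset=15
After 10 (read(2)): returned '', offset=15
After 11 (read(1)): returned '', offset=15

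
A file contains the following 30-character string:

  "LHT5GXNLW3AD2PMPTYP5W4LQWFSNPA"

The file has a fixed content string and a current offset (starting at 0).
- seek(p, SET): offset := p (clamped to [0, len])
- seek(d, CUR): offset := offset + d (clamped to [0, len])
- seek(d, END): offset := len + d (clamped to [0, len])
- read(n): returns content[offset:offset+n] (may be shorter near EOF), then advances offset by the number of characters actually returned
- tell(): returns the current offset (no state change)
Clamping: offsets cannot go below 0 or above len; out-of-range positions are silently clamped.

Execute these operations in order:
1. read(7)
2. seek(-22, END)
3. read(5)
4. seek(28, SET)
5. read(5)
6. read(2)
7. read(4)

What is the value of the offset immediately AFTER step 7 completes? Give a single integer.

Answer: 30

Derivation:
After 1 (read(7)): returned 'LHT5GXN', offset=7
After 2 (seek(-22, END)): offset=8
After 3 (read(5)): returned 'W3AD2', offset=13
After 4 (seek(28, SET)): offset=28
After 5 (read(5)): returned 'PA', offset=30
After 6 (read(2)): returned '', offset=30
After 7 (read(4)): returned '', offset=30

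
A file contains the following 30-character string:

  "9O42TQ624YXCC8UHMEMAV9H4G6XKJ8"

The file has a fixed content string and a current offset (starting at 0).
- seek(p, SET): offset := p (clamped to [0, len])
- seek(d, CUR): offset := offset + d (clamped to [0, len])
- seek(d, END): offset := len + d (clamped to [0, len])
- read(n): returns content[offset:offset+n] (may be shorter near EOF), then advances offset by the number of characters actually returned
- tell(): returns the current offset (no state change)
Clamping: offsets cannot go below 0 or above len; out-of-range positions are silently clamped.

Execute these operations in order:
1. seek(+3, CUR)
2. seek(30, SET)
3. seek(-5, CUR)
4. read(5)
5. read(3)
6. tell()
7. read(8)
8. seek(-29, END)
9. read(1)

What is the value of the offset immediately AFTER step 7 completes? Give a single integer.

Answer: 30

Derivation:
After 1 (seek(+3, CUR)): offset=3
After 2 (seek(30, SET)): offset=30
After 3 (seek(-5, CUR)): offset=25
After 4 (read(5)): returned '6XKJ8', offset=30
After 5 (read(3)): returned '', offset=30
After 6 (tell()): offset=30
After 7 (read(8)): returned '', offset=30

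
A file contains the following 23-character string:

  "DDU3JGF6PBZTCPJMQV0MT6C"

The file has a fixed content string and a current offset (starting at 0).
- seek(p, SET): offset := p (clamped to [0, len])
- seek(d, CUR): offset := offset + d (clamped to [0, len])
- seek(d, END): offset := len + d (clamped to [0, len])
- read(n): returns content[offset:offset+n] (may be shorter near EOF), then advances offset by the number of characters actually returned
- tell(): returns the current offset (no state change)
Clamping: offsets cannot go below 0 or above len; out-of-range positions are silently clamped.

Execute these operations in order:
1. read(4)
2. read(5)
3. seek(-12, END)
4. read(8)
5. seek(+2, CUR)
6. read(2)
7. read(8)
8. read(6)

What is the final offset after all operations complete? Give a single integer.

Answer: 23

Derivation:
After 1 (read(4)): returned 'DDU3', offset=4
After 2 (read(5)): returned 'JGF6P', offset=9
After 3 (seek(-12, END)): offset=11
After 4 (read(8)): returned 'TCPJMQV0', offset=19
After 5 (seek(+2, CUR)): offset=21
After 6 (read(2)): returned '6C', offset=23
After 7 (read(8)): returned '', offset=23
After 8 (read(6)): returned '', offset=23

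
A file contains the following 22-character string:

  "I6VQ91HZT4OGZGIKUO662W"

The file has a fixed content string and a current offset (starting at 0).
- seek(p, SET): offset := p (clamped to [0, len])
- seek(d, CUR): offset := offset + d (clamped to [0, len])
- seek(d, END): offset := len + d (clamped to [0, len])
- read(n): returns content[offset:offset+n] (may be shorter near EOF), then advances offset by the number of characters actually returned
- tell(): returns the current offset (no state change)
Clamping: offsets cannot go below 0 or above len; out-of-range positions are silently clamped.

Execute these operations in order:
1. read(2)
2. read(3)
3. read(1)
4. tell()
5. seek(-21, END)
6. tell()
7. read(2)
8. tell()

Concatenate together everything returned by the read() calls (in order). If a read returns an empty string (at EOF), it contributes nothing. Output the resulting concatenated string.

After 1 (read(2)): returned 'I6', offset=2
After 2 (read(3)): returned 'VQ9', offset=5
After 3 (read(1)): returned '1', offset=6
After 4 (tell()): offset=6
After 5 (seek(-21, END)): offset=1
After 6 (tell()): offset=1
After 7 (read(2)): returned '6V', offset=3
After 8 (tell()): offset=3

Answer: I6VQ916V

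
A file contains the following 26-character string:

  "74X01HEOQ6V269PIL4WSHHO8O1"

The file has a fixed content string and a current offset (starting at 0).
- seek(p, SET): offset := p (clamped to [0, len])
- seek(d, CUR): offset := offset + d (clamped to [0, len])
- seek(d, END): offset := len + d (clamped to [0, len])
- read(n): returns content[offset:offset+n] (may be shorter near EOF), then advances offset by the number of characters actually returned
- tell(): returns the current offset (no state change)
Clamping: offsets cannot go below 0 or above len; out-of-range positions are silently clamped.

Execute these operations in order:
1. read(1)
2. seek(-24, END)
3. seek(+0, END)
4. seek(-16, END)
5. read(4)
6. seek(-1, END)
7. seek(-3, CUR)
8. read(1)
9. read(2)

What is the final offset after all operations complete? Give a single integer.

Answer: 25

Derivation:
After 1 (read(1)): returned '7', offset=1
After 2 (seek(-24, END)): offset=2
After 3 (seek(+0, END)): offset=26
After 4 (seek(-16, END)): offset=10
After 5 (read(4)): returned 'V269', offset=14
After 6 (seek(-1, END)): offset=25
After 7 (seek(-3, CUR)): offset=22
After 8 (read(1)): returned 'O', offset=23
After 9 (read(2)): returned '8O', offset=25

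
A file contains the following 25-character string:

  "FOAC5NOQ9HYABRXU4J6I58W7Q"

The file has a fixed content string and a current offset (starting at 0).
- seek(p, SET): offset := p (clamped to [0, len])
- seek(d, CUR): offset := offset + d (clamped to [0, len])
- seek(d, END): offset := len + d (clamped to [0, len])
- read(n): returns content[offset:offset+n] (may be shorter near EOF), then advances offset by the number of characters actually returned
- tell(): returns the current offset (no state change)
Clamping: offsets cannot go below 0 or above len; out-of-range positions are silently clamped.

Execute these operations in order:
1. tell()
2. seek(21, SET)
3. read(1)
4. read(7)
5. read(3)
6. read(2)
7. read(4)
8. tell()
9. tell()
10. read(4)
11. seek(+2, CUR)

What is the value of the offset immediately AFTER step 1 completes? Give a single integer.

Answer: 0

Derivation:
After 1 (tell()): offset=0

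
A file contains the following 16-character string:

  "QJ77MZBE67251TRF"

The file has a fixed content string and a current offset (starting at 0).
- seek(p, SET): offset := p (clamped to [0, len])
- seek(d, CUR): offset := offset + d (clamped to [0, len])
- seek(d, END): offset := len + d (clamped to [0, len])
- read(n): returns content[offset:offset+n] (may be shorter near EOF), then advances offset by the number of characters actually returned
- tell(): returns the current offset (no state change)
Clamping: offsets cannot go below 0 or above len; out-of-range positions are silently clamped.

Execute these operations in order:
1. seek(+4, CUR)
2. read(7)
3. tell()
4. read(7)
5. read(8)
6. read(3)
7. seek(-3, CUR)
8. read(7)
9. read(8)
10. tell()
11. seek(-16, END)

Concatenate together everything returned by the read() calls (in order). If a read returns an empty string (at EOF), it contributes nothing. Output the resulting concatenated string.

After 1 (seek(+4, CUR)): offset=4
After 2 (read(7)): returned 'MZBE672', offset=11
After 3 (tell()): offset=11
After 4 (read(7)): returned '51TRF', offset=16
After 5 (read(8)): returned '', offset=16
After 6 (read(3)): returned '', offset=16
After 7 (seek(-3, CUR)): offset=13
After 8 (read(7)): returned 'TRF', offset=16
After 9 (read(8)): returned '', offset=16
After 10 (tell()): offset=16
After 11 (seek(-16, END)): offset=0

Answer: MZBE67251TRFTRF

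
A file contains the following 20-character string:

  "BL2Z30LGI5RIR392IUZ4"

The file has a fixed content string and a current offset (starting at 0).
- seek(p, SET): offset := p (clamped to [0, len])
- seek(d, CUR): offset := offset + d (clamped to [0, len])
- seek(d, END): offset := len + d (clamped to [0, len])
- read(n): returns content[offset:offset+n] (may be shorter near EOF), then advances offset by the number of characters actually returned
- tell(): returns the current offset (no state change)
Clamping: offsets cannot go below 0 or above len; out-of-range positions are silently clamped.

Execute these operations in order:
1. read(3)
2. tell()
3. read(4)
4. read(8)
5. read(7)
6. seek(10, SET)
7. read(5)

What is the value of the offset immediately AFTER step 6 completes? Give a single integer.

Answer: 10

Derivation:
After 1 (read(3)): returned 'BL2', offset=3
After 2 (tell()): offset=3
After 3 (read(4)): returned 'Z30L', offset=7
After 4 (read(8)): returned 'GI5RIR39', offset=15
After 5 (read(7)): returned '2IUZ4', offset=20
After 6 (seek(10, SET)): offset=10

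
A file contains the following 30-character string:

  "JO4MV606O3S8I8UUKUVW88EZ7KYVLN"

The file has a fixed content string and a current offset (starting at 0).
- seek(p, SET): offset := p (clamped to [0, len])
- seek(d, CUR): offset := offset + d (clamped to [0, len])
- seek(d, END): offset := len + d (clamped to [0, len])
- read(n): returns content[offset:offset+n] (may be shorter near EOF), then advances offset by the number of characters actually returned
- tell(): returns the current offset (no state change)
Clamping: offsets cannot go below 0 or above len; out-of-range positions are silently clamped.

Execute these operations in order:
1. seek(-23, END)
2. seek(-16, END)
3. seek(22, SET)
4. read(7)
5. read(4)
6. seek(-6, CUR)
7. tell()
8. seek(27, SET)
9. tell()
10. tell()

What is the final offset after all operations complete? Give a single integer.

After 1 (seek(-23, END)): offset=7
After 2 (seek(-16, END)): offset=14
After 3 (seek(22, SET)): offset=22
After 4 (read(7)): returned 'EZ7KYVL', offset=29
After 5 (read(4)): returned 'N', offset=30
After 6 (seek(-6, CUR)): offset=24
After 7 (tell()): offset=24
After 8 (seek(27, SET)): offset=27
After 9 (tell()): offset=27
After 10 (tell()): offset=27

Answer: 27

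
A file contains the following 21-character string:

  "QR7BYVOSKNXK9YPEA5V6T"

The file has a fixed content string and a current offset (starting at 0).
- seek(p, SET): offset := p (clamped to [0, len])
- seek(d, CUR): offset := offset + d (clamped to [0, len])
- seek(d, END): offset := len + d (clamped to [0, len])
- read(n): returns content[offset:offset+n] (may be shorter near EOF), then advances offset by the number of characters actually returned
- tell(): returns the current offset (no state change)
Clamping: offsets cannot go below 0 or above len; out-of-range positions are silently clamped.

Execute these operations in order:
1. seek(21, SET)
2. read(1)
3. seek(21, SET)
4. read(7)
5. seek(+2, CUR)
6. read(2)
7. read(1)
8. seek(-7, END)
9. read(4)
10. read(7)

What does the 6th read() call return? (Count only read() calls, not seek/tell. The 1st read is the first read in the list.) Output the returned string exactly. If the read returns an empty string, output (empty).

Answer: V6T

Derivation:
After 1 (seek(21, SET)): offset=21
After 2 (read(1)): returned '', offset=21
After 3 (seek(21, SET)): offset=21
After 4 (read(7)): returned '', offset=21
After 5 (seek(+2, CUR)): offset=21
After 6 (read(2)): returned '', offset=21
After 7 (read(1)): returned '', offset=21
After 8 (seek(-7, END)): offset=14
After 9 (read(4)): returned 'PEA5', offset=18
After 10 (read(7)): returned 'V6T', offset=21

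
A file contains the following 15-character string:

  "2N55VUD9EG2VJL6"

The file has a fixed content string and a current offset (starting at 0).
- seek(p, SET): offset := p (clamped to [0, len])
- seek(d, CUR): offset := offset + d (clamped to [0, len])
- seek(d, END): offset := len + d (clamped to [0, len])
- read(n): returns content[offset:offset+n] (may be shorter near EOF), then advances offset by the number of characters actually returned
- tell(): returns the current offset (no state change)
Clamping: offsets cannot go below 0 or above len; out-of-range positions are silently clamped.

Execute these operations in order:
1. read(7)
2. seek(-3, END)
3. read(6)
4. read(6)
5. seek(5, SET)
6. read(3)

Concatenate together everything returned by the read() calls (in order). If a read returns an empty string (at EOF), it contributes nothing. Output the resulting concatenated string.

Answer: 2N55VUDJL6UD9

Derivation:
After 1 (read(7)): returned '2N55VUD', offset=7
After 2 (seek(-3, END)): offset=12
After 3 (read(6)): returned 'JL6', offset=15
After 4 (read(6)): returned '', offset=15
After 5 (seek(5, SET)): offset=5
After 6 (read(3)): returned 'UD9', offset=8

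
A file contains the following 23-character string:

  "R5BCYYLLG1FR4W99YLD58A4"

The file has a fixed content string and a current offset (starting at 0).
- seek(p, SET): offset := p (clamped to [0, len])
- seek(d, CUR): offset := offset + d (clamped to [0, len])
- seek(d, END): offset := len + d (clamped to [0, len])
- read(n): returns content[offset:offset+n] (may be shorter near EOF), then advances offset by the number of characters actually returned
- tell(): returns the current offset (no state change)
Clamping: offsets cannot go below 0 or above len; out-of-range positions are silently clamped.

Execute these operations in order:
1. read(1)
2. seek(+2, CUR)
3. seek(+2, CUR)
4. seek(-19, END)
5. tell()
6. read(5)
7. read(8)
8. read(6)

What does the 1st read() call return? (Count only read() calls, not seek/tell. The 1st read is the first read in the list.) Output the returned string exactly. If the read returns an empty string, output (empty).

Answer: R

Derivation:
After 1 (read(1)): returned 'R', offset=1
After 2 (seek(+2, CUR)): offset=3
After 3 (seek(+2, CUR)): offset=5
After 4 (seek(-19, END)): offset=4
After 5 (tell()): offset=4
After 6 (read(5)): returned 'YYLLG', offset=9
After 7 (read(8)): returned '1FR4W99Y', offset=17
After 8 (read(6)): returned 'LD58A4', offset=23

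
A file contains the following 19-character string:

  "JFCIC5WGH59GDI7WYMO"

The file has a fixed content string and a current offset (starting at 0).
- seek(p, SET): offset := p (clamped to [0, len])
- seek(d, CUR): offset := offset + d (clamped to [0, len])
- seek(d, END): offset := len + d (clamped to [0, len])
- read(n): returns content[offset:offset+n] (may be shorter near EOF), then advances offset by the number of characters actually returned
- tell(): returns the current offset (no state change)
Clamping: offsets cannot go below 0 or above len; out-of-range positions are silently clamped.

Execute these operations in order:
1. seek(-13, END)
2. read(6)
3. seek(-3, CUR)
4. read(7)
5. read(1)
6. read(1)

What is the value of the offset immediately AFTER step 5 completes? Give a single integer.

Answer: 17

Derivation:
After 1 (seek(-13, END)): offset=6
After 2 (read(6)): returned 'WGH59G', offset=12
After 3 (seek(-3, CUR)): offset=9
After 4 (read(7)): returned '59GDI7W', offset=16
After 5 (read(1)): returned 'Y', offset=17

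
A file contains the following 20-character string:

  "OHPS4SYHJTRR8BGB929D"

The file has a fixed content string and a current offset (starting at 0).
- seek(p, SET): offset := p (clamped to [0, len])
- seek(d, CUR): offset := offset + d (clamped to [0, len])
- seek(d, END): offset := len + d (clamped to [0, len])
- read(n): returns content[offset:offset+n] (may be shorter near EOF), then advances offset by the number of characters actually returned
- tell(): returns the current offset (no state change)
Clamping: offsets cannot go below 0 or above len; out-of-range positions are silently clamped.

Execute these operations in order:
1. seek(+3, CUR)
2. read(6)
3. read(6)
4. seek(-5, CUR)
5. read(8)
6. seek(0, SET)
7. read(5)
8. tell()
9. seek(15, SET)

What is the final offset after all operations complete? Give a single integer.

After 1 (seek(+3, CUR)): offset=3
After 2 (read(6)): returned 'S4SYHJ', offset=9
After 3 (read(6)): returned 'TRR8BG', offset=15
After 4 (seek(-5, CUR)): offset=10
After 5 (read(8)): returned 'RR8BGB92', offset=18
After 6 (seek(0, SET)): offset=0
After 7 (read(5)): returned 'OHPS4', offset=5
After 8 (tell()): offset=5
After 9 (seek(15, SET)): offset=15

Answer: 15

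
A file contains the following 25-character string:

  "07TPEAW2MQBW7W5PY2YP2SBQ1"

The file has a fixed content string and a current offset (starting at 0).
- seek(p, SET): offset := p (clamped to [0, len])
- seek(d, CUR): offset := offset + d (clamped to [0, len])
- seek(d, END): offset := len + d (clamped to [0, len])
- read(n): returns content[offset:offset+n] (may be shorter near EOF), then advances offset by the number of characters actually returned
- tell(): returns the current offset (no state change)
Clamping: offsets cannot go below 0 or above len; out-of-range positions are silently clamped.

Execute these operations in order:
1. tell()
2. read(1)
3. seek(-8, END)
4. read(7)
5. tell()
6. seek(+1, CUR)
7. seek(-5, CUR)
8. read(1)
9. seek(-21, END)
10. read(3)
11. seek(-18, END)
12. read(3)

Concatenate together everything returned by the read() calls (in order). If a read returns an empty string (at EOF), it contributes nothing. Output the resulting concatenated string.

Answer: 02YP2SBQ2EAW2MQ

Derivation:
After 1 (tell()): offset=0
After 2 (read(1)): returned '0', offset=1
After 3 (seek(-8, END)): offset=17
After 4 (read(7)): returned '2YP2SBQ', offset=24
After 5 (tell()): offset=24
After 6 (seek(+1, CUR)): offset=25
After 7 (seek(-5, CUR)): offset=20
After 8 (read(1)): returned '2', offset=21
After 9 (seek(-21, END)): offset=4
After 10 (read(3)): returned 'EAW', offset=7
After 11 (seek(-18, END)): offset=7
After 12 (read(3)): returned '2MQ', offset=10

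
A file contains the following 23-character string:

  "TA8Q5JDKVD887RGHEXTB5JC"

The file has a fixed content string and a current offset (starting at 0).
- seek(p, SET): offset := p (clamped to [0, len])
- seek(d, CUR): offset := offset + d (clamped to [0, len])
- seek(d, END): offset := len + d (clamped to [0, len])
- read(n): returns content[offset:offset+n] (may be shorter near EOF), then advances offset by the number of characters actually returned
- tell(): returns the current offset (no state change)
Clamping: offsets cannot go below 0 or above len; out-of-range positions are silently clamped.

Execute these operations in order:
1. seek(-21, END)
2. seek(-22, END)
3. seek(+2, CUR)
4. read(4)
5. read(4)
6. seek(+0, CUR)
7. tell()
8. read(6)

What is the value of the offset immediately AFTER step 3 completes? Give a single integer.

Answer: 3

Derivation:
After 1 (seek(-21, END)): offset=2
After 2 (seek(-22, END)): offset=1
After 3 (seek(+2, CUR)): offset=3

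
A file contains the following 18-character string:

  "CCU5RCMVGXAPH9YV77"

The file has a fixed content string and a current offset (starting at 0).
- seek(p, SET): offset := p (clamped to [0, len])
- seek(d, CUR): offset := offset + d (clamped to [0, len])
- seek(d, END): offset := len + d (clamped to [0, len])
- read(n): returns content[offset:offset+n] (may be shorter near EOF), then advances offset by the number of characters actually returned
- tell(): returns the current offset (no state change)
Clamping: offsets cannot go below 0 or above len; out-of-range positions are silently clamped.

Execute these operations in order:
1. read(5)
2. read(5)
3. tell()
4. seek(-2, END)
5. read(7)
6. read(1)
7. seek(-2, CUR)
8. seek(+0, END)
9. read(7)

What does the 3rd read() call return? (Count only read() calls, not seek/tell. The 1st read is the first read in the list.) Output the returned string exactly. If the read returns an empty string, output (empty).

After 1 (read(5)): returned 'CCU5R', offset=5
After 2 (read(5)): returned 'CMVGX', offset=10
After 3 (tell()): offset=10
After 4 (seek(-2, END)): offset=16
After 5 (read(7)): returned '77', offset=18
After 6 (read(1)): returned '', offset=18
After 7 (seek(-2, CUR)): offset=16
After 8 (seek(+0, END)): offset=18
After 9 (read(7)): returned '', offset=18

Answer: 77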